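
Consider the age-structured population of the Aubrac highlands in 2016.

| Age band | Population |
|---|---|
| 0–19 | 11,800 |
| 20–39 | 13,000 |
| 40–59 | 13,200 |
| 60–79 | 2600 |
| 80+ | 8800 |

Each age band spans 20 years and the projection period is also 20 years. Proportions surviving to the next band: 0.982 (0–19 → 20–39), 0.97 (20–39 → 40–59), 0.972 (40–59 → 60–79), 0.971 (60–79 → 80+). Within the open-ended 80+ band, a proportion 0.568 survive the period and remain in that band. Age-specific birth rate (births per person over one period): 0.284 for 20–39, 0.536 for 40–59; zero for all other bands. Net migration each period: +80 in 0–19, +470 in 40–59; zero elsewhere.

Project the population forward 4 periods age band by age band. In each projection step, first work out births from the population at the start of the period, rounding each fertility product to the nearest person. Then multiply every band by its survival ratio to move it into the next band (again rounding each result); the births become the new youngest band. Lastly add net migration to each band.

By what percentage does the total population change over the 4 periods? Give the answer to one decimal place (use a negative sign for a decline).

26.1

Let band 1 be 0–19 through band 5 = 80+.
Period 1:
Births: 13000 × 0.284 = 3692  |  13200 × 0.536 = 7075 ⇒ total 10767
Band 2: 11800 × 0.982 = 11588
Band 3: 13000 × 0.97 = 12610
Band 4: 13200 × 0.972 = 12830
Band 5: 2600 × 0.971 + 8800 × 0.568 = 2525 + 4998 = 7523
Net migration: Band 1 + 80 → 10847; Band 3 + 470 → 13080
→ [10847, 11588, 13080, 12830, 7523]
Period 2:
Births: 11588 × 0.284 = 3291  |  13080 × 0.536 = 7011 ⇒ total 10302
Band 2: 10847 × 0.982 = 10652
Band 3: 11588 × 0.97 = 11240
Band 4: 13080 × 0.972 = 12714
Band 5: 12830 × 0.971 + 7523 × 0.568 = 12458 + 4273 = 16731
Net migration: Band 1 + 80 → 10382; Band 3 + 470 → 11710
→ [10382, 10652, 11710, 12714, 16731]
Period 3:
Births: 10652 × 0.284 = 3025  |  11710 × 0.536 = 6277 ⇒ total 9302
Band 2: 10382 × 0.982 = 10195
Band 3: 10652 × 0.97 = 10332
Band 4: 11710 × 0.972 = 11382
Band 5: 12714 × 0.971 + 16731 × 0.568 = 12345 + 9503 = 21848
Net migration: Band 1 + 80 → 9382; Band 3 + 470 → 10802
→ [9382, 10195, 10802, 11382, 21848]
Period 4:
Births: 10195 × 0.284 = 2895  |  10802 × 0.536 = 5790 ⇒ total 8685
Band 2: 9382 × 0.982 = 9213
Band 3: 10195 × 0.97 = 9889
Band 4: 10802 × 0.972 = 10500
Band 5: 11382 × 0.971 + 21848 × 0.568 = 11052 + 12410 = 23462
Net migration: Band 1 + 80 → 8765; Band 3 + 470 → 10359
→ [8765, 9213, 10359, 10500, 23462]
Total: 49400 → 62299; change = 12899; percentage change = 26.1%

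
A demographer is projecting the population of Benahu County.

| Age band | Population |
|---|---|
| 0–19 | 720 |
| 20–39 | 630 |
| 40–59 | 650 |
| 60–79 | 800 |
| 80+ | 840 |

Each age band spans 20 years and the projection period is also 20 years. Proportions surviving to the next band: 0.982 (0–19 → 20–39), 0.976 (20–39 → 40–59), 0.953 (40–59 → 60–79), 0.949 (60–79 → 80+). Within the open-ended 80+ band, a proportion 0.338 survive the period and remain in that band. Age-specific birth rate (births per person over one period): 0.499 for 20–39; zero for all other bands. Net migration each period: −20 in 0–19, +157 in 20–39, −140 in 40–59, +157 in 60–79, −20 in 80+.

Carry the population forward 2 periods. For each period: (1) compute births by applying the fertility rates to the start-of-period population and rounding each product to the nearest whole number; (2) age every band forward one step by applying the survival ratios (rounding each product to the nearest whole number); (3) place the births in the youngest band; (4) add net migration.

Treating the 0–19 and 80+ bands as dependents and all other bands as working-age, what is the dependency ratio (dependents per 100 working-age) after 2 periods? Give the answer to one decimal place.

Numbering the groups 1..5 from youngest to oldest:
Period 1:
Births: 630 × 0.499 = 314
Group 2: 720 × 0.982 = 707
Group 3: 630 × 0.976 = 615
Group 4: 650 × 0.953 = 619
Group 5: 800 × 0.949 + 840 × 0.338 = 759 + 284 = 1043
Net migration: Group 1 − 20 → 294; Group 2 + 157 → 864; Group 3 − 140 → 475; Group 4 + 157 → 776; Group 5 − 20 → 1023
Giving 294 / 864 / 475 / 776 / 1023.
Period 2:
Births: 864 × 0.499 = 431
Group 2: 294 × 0.982 = 289
Group 3: 864 × 0.976 = 843
Group 4: 475 × 0.953 = 453
Group 5: 776 × 0.949 + 1023 × 0.338 = 736 + 346 = 1082
Net migration: Group 1 − 20 → 411; Group 2 + 157 → 446; Group 3 − 140 → 703; Group 4 + 157 → 610; Group 5 − 20 → 1062
Giving 411 / 446 / 703 / 610 / 1062.
Dependents (band 0–19 + band 80+) = 411 + 1062 = 1473; working-age = 1759; ratio = 1473/1759 × 100 = 83.7

83.7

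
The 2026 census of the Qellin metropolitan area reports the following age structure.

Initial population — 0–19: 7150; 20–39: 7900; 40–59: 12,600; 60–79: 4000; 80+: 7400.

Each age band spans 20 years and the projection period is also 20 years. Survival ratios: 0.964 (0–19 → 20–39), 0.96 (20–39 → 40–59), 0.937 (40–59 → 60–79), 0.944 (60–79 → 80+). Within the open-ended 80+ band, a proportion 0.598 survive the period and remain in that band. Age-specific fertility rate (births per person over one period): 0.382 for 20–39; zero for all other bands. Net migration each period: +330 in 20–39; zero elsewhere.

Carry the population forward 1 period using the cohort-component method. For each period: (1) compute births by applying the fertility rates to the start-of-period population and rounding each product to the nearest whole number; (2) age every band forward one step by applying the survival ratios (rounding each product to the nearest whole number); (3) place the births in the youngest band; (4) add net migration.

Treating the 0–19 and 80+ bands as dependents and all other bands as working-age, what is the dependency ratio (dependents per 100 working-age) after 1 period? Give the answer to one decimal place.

42.2

Period 1.
Births: 7900 * 0.382 = 3018
20–39: 7150 * 0.964 = 6893
40–59: 7900 * 0.96 = 7584
60–79: 12600 * 0.937 = 11806
80+: 4000 * 0.944 + 7400 * 0.598 = 3776 + 4425 = 8201
Net migration: 20–39 + 330 → 7223
→ [3018, 7223, 7584, 11806, 8201]
Dependents (band 0–19 + band 80+) = 3018 + 8201 = 11219; working-age = 26613; ratio = 11219/26613 × 100 = 42.2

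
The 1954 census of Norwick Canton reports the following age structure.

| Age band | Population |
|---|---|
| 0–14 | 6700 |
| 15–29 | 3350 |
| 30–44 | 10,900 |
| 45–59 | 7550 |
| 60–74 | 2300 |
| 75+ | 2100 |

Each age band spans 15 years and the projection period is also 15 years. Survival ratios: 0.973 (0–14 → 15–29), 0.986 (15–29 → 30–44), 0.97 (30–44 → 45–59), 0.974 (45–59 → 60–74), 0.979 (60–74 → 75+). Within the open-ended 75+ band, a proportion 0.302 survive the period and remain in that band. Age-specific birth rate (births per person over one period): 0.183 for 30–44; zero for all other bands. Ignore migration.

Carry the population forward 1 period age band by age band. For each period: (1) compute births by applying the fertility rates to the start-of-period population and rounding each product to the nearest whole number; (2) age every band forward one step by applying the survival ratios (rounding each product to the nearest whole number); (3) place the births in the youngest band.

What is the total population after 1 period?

32630

Numbering the groups 1..6 from youngest to oldest:
Period 1:
Births: 10900 × 0.183 = 1995
Group 2: 6700 × 0.973 = 6519
Group 3: 3350 × 0.986 = 3303
Group 4: 10900 × 0.97 = 10573
Group 5: 7550 × 0.974 = 7354
Group 6: 2300 × 0.979 + 2100 × 0.302 = 2252 + 634 = 2886
→ [1995, 6519, 3303, 10573, 7354, 2886]
Total after period 1: 1995 + 6519 + 3303 + 10573 + 7354 + 2886 = 32630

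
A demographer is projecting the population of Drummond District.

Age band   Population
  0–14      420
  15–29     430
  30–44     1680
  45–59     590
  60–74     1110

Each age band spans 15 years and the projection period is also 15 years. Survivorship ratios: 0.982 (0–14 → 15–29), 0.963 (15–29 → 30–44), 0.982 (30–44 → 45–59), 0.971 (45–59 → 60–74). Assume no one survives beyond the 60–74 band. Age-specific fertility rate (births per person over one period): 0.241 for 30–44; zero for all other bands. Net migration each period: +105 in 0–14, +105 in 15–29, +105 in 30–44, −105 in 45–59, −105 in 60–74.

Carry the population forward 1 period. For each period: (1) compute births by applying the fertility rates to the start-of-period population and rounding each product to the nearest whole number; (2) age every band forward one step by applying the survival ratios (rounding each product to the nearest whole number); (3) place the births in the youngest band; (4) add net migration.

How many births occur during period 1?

405

After projecting period 1:
Births: 1680 * 0.241 = 405
15–29: 420 * 0.982 = 412
30–44: 430 * 0.963 = 414
45–59: 1680 * 0.982 = 1650
60–74: 590 * 0.971 = 573
Net migration: 0–14 + 105 → 510; 15–29 + 105 → 517; 30–44 + 105 → 519; 45–59 − 105 → 1545; 60–74 − 105 → 468
→ [510, 517, 519, 1545, 468]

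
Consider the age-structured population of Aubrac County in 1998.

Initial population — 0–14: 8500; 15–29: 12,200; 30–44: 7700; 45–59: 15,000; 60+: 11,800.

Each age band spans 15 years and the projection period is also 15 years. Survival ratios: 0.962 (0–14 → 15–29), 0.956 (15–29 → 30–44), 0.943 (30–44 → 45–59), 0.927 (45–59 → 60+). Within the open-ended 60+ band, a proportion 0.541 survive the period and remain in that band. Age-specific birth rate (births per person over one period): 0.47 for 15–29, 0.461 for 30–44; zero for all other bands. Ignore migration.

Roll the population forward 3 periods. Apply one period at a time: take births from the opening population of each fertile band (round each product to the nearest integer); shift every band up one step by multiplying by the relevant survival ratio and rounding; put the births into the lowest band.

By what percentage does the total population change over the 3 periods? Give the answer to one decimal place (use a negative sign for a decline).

Numbering the groups 1..5 from youngest to oldest:
Period 1.
Births: 12200 * 0.47 = 5734  |  7700 * 0.461 = 3550 → total 9284
Group 2: 8500 * 0.962 = 8177
Group 3: 12200 * 0.956 = 11663
Group 4: 7700 * 0.943 = 7261
Group 5: 15000 * 0.927 + 11800 * 0.541 = 13905 + 6384 = 20289
End of period: [9284, 8177, 11663, 7261, 20289]
Period 2.
Births: 8177 * 0.47 = 3843  |  11663 * 0.461 = 5377 → total 9220
Group 2: 9284 * 0.962 = 8931
Group 3: 8177 * 0.956 = 7817
Group 4: 11663 * 0.943 = 10998
Group 5: 7261 * 0.927 + 20289 * 0.541 = 6731 + 10976 = 17707
End of period: [9220, 8931, 7817, 10998, 17707]
Period 3.
Births: 8931 * 0.47 = 4198  |  7817 * 0.461 = 3604 → total 7802
Group 2: 9220 * 0.962 = 8870
Group 3: 8931 * 0.956 = 8538
Group 4: 7817 * 0.943 = 7371
Group 5: 10998 * 0.927 + 17707 * 0.541 = 10195 + 9579 = 19774
End of period: [7802, 8870, 8538, 7371, 19774]
Total: 55200 → 52355; change = -2845; percentage change = -5.2%

-5.2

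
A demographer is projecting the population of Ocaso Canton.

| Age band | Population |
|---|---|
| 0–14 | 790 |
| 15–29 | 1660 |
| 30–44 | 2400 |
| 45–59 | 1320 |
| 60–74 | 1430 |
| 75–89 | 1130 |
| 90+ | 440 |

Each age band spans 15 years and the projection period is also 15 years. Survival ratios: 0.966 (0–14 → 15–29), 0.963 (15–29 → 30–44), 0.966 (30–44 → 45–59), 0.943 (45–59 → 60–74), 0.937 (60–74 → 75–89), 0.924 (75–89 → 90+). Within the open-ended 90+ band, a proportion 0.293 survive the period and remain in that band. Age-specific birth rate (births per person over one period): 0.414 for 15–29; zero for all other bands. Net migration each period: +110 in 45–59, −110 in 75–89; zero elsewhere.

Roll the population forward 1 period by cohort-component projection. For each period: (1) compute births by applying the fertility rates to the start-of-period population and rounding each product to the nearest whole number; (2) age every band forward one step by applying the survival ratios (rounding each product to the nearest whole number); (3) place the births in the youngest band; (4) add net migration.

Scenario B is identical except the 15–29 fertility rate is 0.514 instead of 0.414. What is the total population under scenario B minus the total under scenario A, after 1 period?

Call the groups 1 to 7, youngest first.
— Period 1 —
Births: 1660 × 0.414 = 687
Group 2: 790 × 0.966 = 763
Group 3: 1660 × 0.963 = 1599
Group 4: 2400 × 0.966 = 2318
Group 5: 1320 × 0.943 = 1245
Group 6: 1430 × 0.937 = 1340
Group 7: 1130 × 0.924 + 440 × 0.293 = 1044 + 129 = 1173
Net migration: Group 4 + 110 → 2428; Group 6 − 110 → 1230
→ [687, 763, 1599, 2428, 1245, 1230, 1173]
Scenario A total after 1 period: 9125
Scenario B projection —
— Period 1 —
Births: 1660 × 0.514 = 853
Group 2: 790 × 0.966 = 763
Group 3: 1660 × 0.963 = 1599
Group 4: 2400 × 0.966 = 2318
Group 5: 1320 × 0.943 = 1245
Group 6: 1430 × 0.937 = 1340
Group 7: 1130 × 0.924 + 440 × 0.293 = 1044 + 129 = 1173
Net migration: Group 4 + 110 → 2428; Group 6 − 110 → 1230
→ [853, 763, 1599, 2428, 1245, 1230, 1173]
Scenario B total after 1 period: 9291
Difference B − A = 9291 − 9125 = 166

166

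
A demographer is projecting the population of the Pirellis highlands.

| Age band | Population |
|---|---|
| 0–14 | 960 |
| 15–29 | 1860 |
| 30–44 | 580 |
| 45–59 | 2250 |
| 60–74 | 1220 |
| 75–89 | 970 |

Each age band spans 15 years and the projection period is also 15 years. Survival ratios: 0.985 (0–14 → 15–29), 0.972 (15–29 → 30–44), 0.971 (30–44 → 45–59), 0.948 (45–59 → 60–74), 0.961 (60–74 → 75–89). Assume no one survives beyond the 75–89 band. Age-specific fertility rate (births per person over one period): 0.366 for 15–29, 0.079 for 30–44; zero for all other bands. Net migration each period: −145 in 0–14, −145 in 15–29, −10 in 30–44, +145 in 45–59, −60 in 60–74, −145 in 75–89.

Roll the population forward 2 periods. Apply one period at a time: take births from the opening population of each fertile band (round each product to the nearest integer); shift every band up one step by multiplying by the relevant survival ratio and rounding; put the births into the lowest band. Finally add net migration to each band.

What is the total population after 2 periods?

5836

Period 1:
Births: 1860 * 0.366 = 681  |  580 * 0.079 = 46 → total 727
15–29: 960 * 0.985 = 946
30–44: 1860 * 0.972 = 1808
45–59: 580 * 0.971 = 563
60–74: 2250 * 0.948 = 2133
75–89: 1220 * 0.961 = 1172
Net migration: 0–14 − 145 → 582; 15–29 − 145 → 801; 30–44 − 10 → 1798; 45–59 + 145 → 708; 60–74 − 60 → 2073; 75–89 − 145 → 1027
Giving 582 / 801 / 1798 / 708 / 2073 / 1027.
Period 2:
Births: 801 * 0.366 = 293  |  1798 * 0.079 = 142 → total 435
15–29: 582 * 0.985 = 573
30–44: 801 * 0.972 = 779
45–59: 1798 * 0.971 = 1746
60–74: 708 * 0.948 = 671
75–89: 2073 * 0.961 = 1992
Net migration: 0–14 − 145 → 290; 15–29 − 145 → 428; 30–44 − 10 → 769; 45–59 + 145 → 1891; 60–74 − 60 → 611; 75–89 − 145 → 1847
Giving 290 / 428 / 769 / 1891 / 611 / 1847.
Total after period 2: 290 + 428 + 769 + 1891 + 611 + 1847 = 5836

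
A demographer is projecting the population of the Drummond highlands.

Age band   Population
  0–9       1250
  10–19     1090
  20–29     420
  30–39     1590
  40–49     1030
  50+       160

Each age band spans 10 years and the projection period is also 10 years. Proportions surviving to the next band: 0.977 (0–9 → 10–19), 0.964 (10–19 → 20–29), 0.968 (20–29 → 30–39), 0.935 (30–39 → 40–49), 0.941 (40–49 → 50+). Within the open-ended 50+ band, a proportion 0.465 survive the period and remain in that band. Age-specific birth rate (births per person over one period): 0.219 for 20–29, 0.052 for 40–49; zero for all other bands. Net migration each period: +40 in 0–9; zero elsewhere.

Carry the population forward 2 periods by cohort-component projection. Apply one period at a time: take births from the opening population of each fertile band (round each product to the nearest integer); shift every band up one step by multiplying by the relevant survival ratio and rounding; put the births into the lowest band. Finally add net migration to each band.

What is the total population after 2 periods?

Period 1.
Births: 420 × 0.219 = 92 ; 1030 × 0.052 = 54 → 146
10–19: 1250 × 0.977 = 1221
20–29: 1090 × 0.964 = 1051
30–39: 420 × 0.968 = 407
40–49: 1590 × 0.935 = 1487
50+: 1030 × 0.941 + 160 × 0.465 = 969 + 74 = 1043
Net migration: 0–9 + 40 → 186
End of period: [186, 1221, 1051, 407, 1487, 1043]
Period 2.
Births: 1051 × 0.219 = 230 ; 1487 × 0.052 = 77 → 307
10–19: 186 × 0.977 = 182
20–29: 1221 × 0.964 = 1177
30–39: 1051 × 0.968 = 1017
40–49: 407 × 0.935 = 381
50+: 1487 × 0.941 + 1043 × 0.465 = 1399 + 485 = 1884
Net migration: 0–9 + 40 → 347
End of period: [347, 182, 1177, 1017, 381, 1884]
Total after period 2: 347 + 182 + 1177 + 1017 + 381 + 1884 = 4988

4988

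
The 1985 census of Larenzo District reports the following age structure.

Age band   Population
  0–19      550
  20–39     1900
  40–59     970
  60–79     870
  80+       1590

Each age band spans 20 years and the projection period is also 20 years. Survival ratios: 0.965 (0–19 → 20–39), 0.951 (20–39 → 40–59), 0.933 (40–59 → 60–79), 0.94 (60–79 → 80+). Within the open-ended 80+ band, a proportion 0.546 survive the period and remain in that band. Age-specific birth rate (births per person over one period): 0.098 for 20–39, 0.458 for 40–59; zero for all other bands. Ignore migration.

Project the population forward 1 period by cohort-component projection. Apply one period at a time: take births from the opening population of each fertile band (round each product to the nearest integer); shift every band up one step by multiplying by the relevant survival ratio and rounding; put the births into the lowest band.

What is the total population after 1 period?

5559

(Bands numbered youngest = 1 to oldest = 5.)
Period 1:
Births: 1900 × 0.098 = 186  |  970 × 0.458 = 444 ⇒ total 630
Band 2: 550 × 0.965 = 531
Band 3: 1900 × 0.951 = 1807
Band 4: 970 × 0.933 = 905
Band 5: 870 × 0.94 + 1590 × 0.546 = 818 + 868 = 1686
→ [630, 531, 1807, 905, 1686]
Total after period 1: 630 + 531 + 1807 + 905 + 1686 = 5559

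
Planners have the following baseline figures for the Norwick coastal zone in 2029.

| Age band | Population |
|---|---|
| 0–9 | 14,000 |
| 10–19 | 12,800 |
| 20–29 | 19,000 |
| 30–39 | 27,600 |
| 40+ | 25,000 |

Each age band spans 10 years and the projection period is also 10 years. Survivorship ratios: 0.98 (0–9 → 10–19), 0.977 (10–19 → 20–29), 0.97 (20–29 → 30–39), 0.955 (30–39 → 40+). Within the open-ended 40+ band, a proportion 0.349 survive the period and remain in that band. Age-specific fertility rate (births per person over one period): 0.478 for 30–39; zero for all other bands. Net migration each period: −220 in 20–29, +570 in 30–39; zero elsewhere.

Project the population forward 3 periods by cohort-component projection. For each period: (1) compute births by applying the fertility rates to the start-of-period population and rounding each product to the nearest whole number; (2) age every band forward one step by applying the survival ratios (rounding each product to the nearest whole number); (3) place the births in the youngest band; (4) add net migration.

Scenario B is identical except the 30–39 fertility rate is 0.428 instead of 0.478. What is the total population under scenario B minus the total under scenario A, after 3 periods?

-2877

Period 1.
Births: 27600 × 0.478 = 13193
10–19: 14000 × 0.98 = 13720
20–29: 12800 × 0.977 = 12506
30–39: 19000 × 0.97 = 18430
40+: 27600 × 0.955 + 25000 × 0.349 = 26358 + 8725 = 35083
Net migration: 20–29 − 220 → 12286; 30–39 + 570 → 19000
Population now: 0–9=13193, 10–19=13720, 20–29=12286, 30–39=19000, 40+=35083
Period 2.
Births: 19000 × 0.478 = 9082
10–19: 13193 × 0.98 = 12929
20–29: 13720 × 0.977 = 13404
30–39: 12286 × 0.97 = 11917
40+: 19000 × 0.955 + 35083 × 0.349 = 18145 + 12244 = 30389
Net migration: 20–29 − 220 → 13184; 30–39 + 570 → 12487
Population now: 0–9=9082, 10–19=12929, 20–29=13184, 30–39=12487, 40+=30389
Period 3.
Births: 12487 × 0.478 = 5969
10–19: 9082 × 0.98 = 8900
20–29: 12929 × 0.977 = 12632
30–39: 13184 × 0.97 = 12788
40+: 12487 × 0.955 + 30389 × 0.349 = 11925 + 10606 = 22531
Net migration: 20–29 − 220 → 12412; 30–39 + 570 → 13358
Population now: 0–9=5969, 10–19=8900, 20–29=12412, 30–39=13358, 40+=22531
Scenario A total after 3 periods: 63170
Scenario B projection —
Period 1.
Births: 27600 × 0.428 = 11813
10–19: 14000 × 0.98 = 13720
20–29: 12800 × 0.977 = 12506
30–39: 19000 × 0.97 = 18430
40+: 27600 × 0.955 + 25000 × 0.349 = 26358 + 8725 = 35083
Net migration: 20–29 − 220 → 12286; 30–39 + 570 → 19000
Population now: 0–9=11813, 10–19=13720, 20–29=12286, 30–39=19000, 40+=35083
Period 2.
Births: 19000 × 0.428 = 8132
10–19: 11813 × 0.98 = 11577
20–29: 13720 × 0.977 = 13404
30–39: 12286 × 0.97 = 11917
40+: 19000 × 0.955 + 35083 × 0.349 = 18145 + 12244 = 30389
Net migration: 20–29 − 220 → 13184; 30–39 + 570 → 12487
Population now: 0–9=8132, 10–19=11577, 20–29=13184, 30–39=12487, 40+=30389
Period 3.
Births: 12487 × 0.428 = 5344
10–19: 8132 × 0.98 = 7969
20–29: 11577 × 0.977 = 11311
30–39: 13184 × 0.97 = 12788
40+: 12487 × 0.955 + 30389 × 0.349 = 11925 + 10606 = 22531
Net migration: 20–29 − 220 → 11091; 30–39 + 570 → 13358
Population now: 0–9=5344, 10–19=7969, 20–29=11091, 30–39=13358, 40+=22531
Scenario B total after 3 periods: 60293
Difference B − A = 60293 − 63170 = -2877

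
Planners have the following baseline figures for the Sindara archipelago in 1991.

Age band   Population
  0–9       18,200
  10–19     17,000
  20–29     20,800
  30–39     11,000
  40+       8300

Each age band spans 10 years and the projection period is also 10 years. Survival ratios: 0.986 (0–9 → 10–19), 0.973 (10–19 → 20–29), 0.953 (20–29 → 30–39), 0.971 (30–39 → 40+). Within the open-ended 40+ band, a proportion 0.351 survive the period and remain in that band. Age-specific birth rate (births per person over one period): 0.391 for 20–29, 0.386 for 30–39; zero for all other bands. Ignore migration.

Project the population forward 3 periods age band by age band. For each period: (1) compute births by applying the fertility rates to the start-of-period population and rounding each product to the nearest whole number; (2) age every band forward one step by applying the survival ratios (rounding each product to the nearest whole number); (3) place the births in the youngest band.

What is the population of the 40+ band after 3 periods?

23737

[period 1]
Births: 20800 * 0.391 = 8133 ; 11000 * 0.386 = 4246 → total 12379
10–19: 18200 * 0.986 = 17945
20–29: 17000 * 0.973 = 16541
30–39: 20800 * 0.953 = 19822
40+: 11000 * 0.971 + 8300 * 0.351 = 10681 + 2913 = 13594
Giving 12379 / 17945 / 16541 / 19822 / 13594.
[period 2]
Births: 16541 * 0.391 = 6468 ; 19822 * 0.386 = 7651 → total 14119
10–19: 12379 * 0.986 = 12206
20–29: 17945 * 0.973 = 17460
30–39: 16541 * 0.953 = 15764
40+: 19822 * 0.971 + 13594 * 0.351 = 19247 + 4771 = 24018
Giving 14119 / 12206 / 17460 / 15764 / 24018.
[period 3]
Births: 17460 * 0.391 = 6827 ; 15764 * 0.386 = 6085 → total 12912
10–19: 14119 * 0.986 = 13921
20–29: 12206 * 0.973 = 11876
30–39: 17460 * 0.953 = 16639
40+: 15764 * 0.971 + 24018 * 0.351 = 15307 + 8430 = 23737
Giving 12912 / 13921 / 11876 / 16639 / 23737.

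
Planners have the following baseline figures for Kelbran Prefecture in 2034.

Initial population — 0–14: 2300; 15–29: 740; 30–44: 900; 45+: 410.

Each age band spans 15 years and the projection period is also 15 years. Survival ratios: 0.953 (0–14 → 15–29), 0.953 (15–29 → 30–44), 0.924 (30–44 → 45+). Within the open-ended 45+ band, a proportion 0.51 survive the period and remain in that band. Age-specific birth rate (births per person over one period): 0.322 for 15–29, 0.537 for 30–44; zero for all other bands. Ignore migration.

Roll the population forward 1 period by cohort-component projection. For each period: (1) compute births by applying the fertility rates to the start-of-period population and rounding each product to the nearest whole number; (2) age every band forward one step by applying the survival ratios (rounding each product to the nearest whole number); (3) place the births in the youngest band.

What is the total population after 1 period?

4659

(Groups numbered youngest = 1 to oldest = 4.)
Period 1.
Births: 740 * 0.322 = 238, 900 * 0.537 = 483 ⇒ total 721
Group 2: 2300 * 0.953 = 2192
Group 3: 740 * 0.953 = 705
Group 4: 900 * 0.924 + 410 * 0.51 = 832 + 209 = 1041
Population now: 0–14=721, 15–29=2192, 30–44=705, 45+=1041
Total after period 1: 721 + 2192 + 705 + 1041 = 4659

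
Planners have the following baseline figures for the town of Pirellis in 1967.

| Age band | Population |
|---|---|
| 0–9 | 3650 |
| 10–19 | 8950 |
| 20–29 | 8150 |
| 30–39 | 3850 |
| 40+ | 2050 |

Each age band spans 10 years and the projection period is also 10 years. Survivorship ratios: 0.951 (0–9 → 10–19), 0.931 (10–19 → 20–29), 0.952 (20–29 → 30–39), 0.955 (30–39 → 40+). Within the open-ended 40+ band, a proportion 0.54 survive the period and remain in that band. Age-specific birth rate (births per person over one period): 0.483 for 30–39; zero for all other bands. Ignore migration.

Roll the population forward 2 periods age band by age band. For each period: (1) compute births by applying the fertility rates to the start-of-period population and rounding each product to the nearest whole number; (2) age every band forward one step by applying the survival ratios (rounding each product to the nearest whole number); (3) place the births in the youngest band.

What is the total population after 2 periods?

(Groups numbered youngest = 1 to oldest = 5.)
After projecting period 1:
Births: 3850 × 0.483 = 1860
Group 2: 3650 × 0.951 = 3471
Group 3: 8950 × 0.931 = 8332
Group 4: 8150 × 0.952 = 7759
Group 5: 3850 × 0.955 + 2050 × 0.54 = 3677 + 1107 = 4784
End of period: [1860, 3471, 8332, 7759, 4784]
After projecting period 2:
Births: 7759 × 0.483 = 3748
Group 2: 1860 × 0.951 = 1769
Group 3: 3471 × 0.931 = 3232
Group 4: 8332 × 0.952 = 7932
Group 5: 7759 × 0.955 + 4784 × 0.54 = 7410 + 2583 = 9993
End of period: [3748, 1769, 3232, 7932, 9993]
Total after period 2: 3748 + 1769 + 3232 + 7932 + 9993 = 26674

26674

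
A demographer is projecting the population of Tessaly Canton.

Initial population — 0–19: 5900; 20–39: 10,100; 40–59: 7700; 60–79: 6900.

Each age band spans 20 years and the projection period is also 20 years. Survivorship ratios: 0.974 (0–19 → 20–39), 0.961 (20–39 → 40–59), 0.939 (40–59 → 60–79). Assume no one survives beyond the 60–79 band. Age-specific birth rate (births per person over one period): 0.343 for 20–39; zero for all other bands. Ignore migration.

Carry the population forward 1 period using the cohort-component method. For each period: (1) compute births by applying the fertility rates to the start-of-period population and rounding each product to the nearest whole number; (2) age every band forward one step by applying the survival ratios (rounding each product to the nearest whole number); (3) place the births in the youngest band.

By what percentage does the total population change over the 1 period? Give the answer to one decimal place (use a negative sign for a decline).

-14.6

Period 1.
Births: 10100 × 0.343 = 3464
20–39: 5900 × 0.974 = 5747
40–59: 10100 × 0.961 = 9706
60–79: 7700 × 0.939 = 7230
Giving 3464 / 5747 / 9706 / 7230.
Total: 30600 → 26147; change = -4453; percentage change = -14.6%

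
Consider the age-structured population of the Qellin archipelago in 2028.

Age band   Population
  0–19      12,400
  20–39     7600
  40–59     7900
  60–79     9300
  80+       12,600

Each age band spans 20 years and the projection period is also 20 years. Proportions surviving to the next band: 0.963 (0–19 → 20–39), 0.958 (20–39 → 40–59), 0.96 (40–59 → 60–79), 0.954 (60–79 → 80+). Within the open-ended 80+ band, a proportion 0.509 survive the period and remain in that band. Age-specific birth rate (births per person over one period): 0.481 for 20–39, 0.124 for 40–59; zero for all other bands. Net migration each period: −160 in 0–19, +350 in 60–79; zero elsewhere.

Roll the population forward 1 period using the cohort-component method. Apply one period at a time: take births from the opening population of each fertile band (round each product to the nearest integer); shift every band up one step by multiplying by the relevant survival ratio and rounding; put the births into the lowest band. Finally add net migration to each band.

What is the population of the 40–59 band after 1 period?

7281

[period 1]
Births: 7600 × 0.481 = 3656, 7900 × 0.124 = 980 — total 4636
20–39: 12400 × 0.963 = 11941
40–59: 7600 × 0.958 = 7281
60–79: 7900 × 0.96 = 7584
80+: 9300 × 0.954 + 12600 × 0.509 = 8872 + 6413 = 15285
Net migration: 0–19 − 160 → 4476; 60–79 + 350 → 7934
End of period: [4476, 11941, 7281, 7934, 15285]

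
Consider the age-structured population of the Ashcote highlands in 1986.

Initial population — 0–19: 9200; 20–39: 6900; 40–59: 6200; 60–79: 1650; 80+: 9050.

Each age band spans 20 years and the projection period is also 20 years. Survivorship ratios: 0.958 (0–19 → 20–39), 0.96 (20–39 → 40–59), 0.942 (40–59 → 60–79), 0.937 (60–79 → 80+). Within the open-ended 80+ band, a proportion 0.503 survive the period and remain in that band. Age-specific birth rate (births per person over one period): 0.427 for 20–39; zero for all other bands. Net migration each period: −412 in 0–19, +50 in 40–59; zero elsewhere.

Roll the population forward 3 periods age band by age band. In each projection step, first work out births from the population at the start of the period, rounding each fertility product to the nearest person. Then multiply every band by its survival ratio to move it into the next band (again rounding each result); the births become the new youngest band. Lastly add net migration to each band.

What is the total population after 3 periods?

24420

(Bands numbered youngest = 1 to oldest = 5.)
Period 1.
Births: 6900 × 0.427 = 2946
Band 2: 9200 × 0.958 = 8814
Band 3: 6900 × 0.96 = 6624
Band 4: 6200 × 0.942 = 5840
Band 5: 1650 × 0.937 + 9050 × 0.503 = 1546 + 4552 = 6098
Net migration: Band 1 − 412 → 2534; Band 3 + 50 → 6674
Population now: 0–19=2534, 20–39=8814, 40–59=6674, 60–79=5840, 80+=6098
Period 2.
Births: 8814 × 0.427 = 3764
Band 2: 2534 × 0.958 = 2428
Band 3: 8814 × 0.96 = 8461
Band 4: 6674 × 0.942 = 6287
Band 5: 5840 × 0.937 + 6098 × 0.503 = 5472 + 3067 = 8539
Net migration: Band 1 − 412 → 3352; Band 3 + 50 → 8511
Population now: 0–19=3352, 20–39=2428, 40–59=8511, 60–79=6287, 80+=8539
Period 3.
Births: 2428 × 0.427 = 1037
Band 2: 3352 × 0.958 = 3211
Band 3: 2428 × 0.96 = 2331
Band 4: 8511 × 0.942 = 8017
Band 5: 6287 × 0.937 + 8539 × 0.503 = 5891 + 4295 = 10186
Net migration: Band 1 − 412 → 625; Band 3 + 50 → 2381
Population now: 0–19=625, 20–39=3211, 40–59=2381, 60–79=8017, 80+=10186
Total after period 3: 625 + 3211 + 2381 + 8017 + 10186 = 24420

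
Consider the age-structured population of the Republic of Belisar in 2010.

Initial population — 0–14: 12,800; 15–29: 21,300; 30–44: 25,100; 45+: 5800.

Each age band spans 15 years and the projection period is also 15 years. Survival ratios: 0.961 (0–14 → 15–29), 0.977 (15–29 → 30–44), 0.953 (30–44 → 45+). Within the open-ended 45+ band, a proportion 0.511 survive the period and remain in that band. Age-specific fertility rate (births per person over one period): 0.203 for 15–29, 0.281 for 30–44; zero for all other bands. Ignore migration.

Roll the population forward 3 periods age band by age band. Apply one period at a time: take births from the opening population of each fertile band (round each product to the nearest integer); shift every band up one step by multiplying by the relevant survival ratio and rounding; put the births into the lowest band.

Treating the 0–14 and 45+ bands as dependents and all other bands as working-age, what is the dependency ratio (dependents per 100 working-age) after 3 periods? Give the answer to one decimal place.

— Period 1 —
Births: 21300 * 0.203 = 4324, 25100 * 0.281 = 7053 → total 11377
15–29: 12800 * 0.961 = 12301
30–44: 21300 * 0.977 = 20810
45+: 25100 * 0.953 + 5800 * 0.511 = 23920 + 2964 = 26884
Giving 11377 / 12301 / 20810 / 26884.
— Period 2 —
Births: 12301 * 0.203 = 2497, 20810 * 0.281 = 5848 → total 8345
15–29: 11377 * 0.961 = 10933
30–44: 12301 * 0.977 = 12018
45+: 20810 * 0.953 + 26884 * 0.511 = 19832 + 13738 = 33570
Giving 8345 / 10933 / 12018 / 33570.
— Period 3 —
Births: 10933 * 0.203 = 2219, 12018 * 0.281 = 3377 → total 5596
15–29: 8345 * 0.961 = 8020
30–44: 10933 * 0.977 = 10682
45+: 12018 * 0.953 + 33570 * 0.511 = 11453 + 17154 = 28607
Giving 5596 / 8020 / 10682 / 28607.
Dependents (band 0–14 + band 45+) = 5596 + 28607 = 34203; working-age = 18702; ratio = 34203/18702 × 100 = 182.9

182.9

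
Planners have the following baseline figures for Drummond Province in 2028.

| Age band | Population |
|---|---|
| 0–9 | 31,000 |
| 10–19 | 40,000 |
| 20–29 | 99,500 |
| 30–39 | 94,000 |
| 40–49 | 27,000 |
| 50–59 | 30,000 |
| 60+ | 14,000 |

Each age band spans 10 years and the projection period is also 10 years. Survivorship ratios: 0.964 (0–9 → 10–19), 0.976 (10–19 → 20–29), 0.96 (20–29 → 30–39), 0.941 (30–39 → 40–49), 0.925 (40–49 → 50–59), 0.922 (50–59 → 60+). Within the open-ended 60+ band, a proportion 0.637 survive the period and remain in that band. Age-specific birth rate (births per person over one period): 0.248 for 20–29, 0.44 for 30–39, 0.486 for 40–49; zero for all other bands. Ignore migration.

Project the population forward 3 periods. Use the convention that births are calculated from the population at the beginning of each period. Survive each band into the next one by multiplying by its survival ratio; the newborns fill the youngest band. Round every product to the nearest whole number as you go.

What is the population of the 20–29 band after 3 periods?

(Groups numbered youngest = 1 to oldest = 7.)
Period 1:
Births: 99500 × 0.248 = 24676  |  94000 × 0.44 = 41360  |  27000 × 0.486 = 13122 ⇒ total 79158
Group 2: 31000 × 0.964 = 29884
Group 3: 40000 × 0.976 = 39040
Group 4: 99500 × 0.96 = 95520
Group 5: 94000 × 0.941 = 88454
Group 6: 27000 × 0.925 = 24975
Group 7: 30000 × 0.922 + 14000 × 0.637 = 27660 + 8918 = 36578
→ [79158, 29884, 39040, 95520, 88454, 24975, 36578]
Period 2:
Births: 39040 × 0.248 = 9682  |  95520 × 0.44 = 42029  |  88454 × 0.486 = 42989 ⇒ total 94700
Group 2: 79158 × 0.964 = 76308
Group 3: 29884 × 0.976 = 29167
Group 4: 39040 × 0.96 = 37478
Group 5: 95520 × 0.941 = 89884
Group 6: 88454 × 0.925 = 81820
Group 7: 24975 × 0.922 + 36578 × 0.637 = 23027 + 23300 = 46327
→ [94700, 76308, 29167, 37478, 89884, 81820, 46327]
Period 3:
Births: 29167 × 0.248 = 7233  |  37478 × 0.44 = 16490  |  89884 × 0.486 = 43684 ⇒ total 67407
Group 2: 94700 × 0.964 = 91291
Group 3: 76308 × 0.976 = 74477
Group 4: 29167 × 0.96 = 28000
Group 5: 37478 × 0.941 = 35267
Group 6: 89884 × 0.925 = 83143
Group 7: 81820 × 0.922 + 46327 × 0.637 = 75438 + 29510 = 104948
→ [67407, 91291, 74477, 28000, 35267, 83143, 104948]

74477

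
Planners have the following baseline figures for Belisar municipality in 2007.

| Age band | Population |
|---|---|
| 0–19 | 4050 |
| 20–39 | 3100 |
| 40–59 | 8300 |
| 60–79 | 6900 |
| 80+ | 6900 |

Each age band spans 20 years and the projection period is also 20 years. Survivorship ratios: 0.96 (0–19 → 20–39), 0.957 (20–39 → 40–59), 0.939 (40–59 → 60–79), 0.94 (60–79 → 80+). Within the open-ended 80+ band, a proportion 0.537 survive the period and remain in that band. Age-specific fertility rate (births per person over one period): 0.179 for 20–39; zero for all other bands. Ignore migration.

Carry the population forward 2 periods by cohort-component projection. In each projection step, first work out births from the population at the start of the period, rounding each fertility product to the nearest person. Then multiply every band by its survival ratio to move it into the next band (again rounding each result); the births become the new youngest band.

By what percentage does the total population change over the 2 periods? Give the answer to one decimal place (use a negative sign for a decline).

-29.8

(Bands numbered youngest = 1 to oldest = 5.)
Period 1.
Births: 3100 × 0.179 = 555
Band 2: 4050 × 0.96 = 3888
Band 3: 3100 × 0.957 = 2967
Band 4: 8300 × 0.939 = 7794
Band 5: 6900 × 0.94 + 6900 × 0.537 = 6486 + 3705 = 10191
Giving 555 / 3888 / 2967 / 7794 / 10191.
Period 2.
Births: 3888 × 0.179 = 696
Band 2: 555 × 0.96 = 533
Band 3: 3888 × 0.957 = 3721
Band 4: 2967 × 0.939 = 2786
Band 5: 7794 × 0.94 + 10191 × 0.537 = 7326 + 5473 = 12799
Giving 696 / 533 / 3721 / 2786 / 12799.
Total: 29250 → 20535; change = -8715; percentage change = -29.8%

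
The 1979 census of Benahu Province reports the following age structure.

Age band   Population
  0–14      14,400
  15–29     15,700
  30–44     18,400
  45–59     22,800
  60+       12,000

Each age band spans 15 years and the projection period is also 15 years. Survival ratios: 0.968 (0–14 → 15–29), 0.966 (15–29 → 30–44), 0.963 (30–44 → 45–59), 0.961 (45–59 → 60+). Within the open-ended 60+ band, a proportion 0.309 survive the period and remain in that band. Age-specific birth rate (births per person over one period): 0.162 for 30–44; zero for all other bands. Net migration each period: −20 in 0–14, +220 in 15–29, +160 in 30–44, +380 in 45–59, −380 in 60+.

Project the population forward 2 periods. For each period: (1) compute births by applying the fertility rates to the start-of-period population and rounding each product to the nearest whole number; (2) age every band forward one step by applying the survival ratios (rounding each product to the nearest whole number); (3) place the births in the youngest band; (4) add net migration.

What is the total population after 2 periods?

Numbering the groups 1..5 from youngest to oldest:
After projecting period 1:
Births: 18400 × 0.162 = 2981
Group 2: 14400 × 0.968 = 13939
Group 3: 15700 × 0.966 = 15166
Group 4: 18400 × 0.963 = 17719
Group 5: 22800 × 0.961 + 12000 × 0.309 = 21911 + 3708 = 25619
Net migration: Group 1 − 20 → 2961; Group 2 + 220 → 14159; Group 3 + 160 → 15326; Group 4 + 380 → 18099; Group 5 − 380 → 25239
End of period: [2961, 14159, 15326, 18099, 25239]
After projecting period 2:
Births: 15326 × 0.162 = 2483
Group 2: 2961 × 0.968 = 2866
Group 3: 14159 × 0.966 = 13678
Group 4: 15326 × 0.963 = 14759
Group 5: 18099 × 0.961 + 25239 × 0.309 = 17393 + 7799 = 25192
Net migration: Group 1 − 20 → 2463; Group 2 + 220 → 3086; Group 3 + 160 → 13838; Group 4 + 380 → 15139; Group 5 − 380 → 24812
End of period: [2463, 3086, 13838, 15139, 24812]
Total after period 2: 2463 + 3086 + 13838 + 15139 + 24812 = 59338

59338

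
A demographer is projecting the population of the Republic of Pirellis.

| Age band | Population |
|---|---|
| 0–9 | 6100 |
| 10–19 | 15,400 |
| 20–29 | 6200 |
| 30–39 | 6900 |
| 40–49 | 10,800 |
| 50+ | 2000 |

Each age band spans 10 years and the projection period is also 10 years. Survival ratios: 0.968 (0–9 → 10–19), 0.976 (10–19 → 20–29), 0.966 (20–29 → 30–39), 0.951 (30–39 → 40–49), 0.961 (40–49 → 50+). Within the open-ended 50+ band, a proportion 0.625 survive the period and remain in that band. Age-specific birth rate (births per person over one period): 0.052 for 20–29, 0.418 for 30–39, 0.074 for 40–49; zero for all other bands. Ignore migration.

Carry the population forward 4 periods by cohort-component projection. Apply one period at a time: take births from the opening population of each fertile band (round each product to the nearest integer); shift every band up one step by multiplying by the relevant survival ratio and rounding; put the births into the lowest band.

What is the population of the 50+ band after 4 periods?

21993

Period 1:
Births: 6200 × 0.052 = 322 ; 6900 × 0.418 = 2884 ; 10800 × 0.074 = 799 — total 4005
10–19: 6100 × 0.968 = 5905
20–29: 15400 × 0.976 = 15030
30–39: 6200 × 0.966 = 5989
40–49: 6900 × 0.951 = 6562
50+: 10800 × 0.961 + 2000 × 0.625 = 10379 + 1250 = 11629
End of period: [4005, 5905, 15030, 5989, 6562, 11629]
Period 2:
Births: 15030 × 0.052 = 782 ; 5989 × 0.418 = 2503 ; 6562 × 0.074 = 486 — total 3771
10–19: 4005 × 0.968 = 3877
20–29: 5905 × 0.976 = 5763
30–39: 15030 × 0.966 = 14519
40–49: 5989 × 0.951 = 5696
50+: 6562 × 0.961 + 11629 × 0.625 = 6306 + 7268 = 13574
End of period: [3771, 3877, 5763, 14519, 5696, 13574]
Period 3:
Births: 5763 × 0.052 = 300 ; 14519 × 0.418 = 6069 ; 5696 × 0.074 = 422 — total 6791
10–19: 3771 × 0.968 = 3650
20–29: 3877 × 0.976 = 3784
30–39: 5763 × 0.966 = 5567
40–49: 14519 × 0.951 = 13808
50+: 5696 × 0.961 + 13574 × 0.625 = 5474 + 8484 = 13958
End of period: [6791, 3650, 3784, 5567, 13808, 13958]
Period 4:
Births: 3784 × 0.052 = 197 ; 5567 × 0.418 = 2327 ; 13808 × 0.074 = 1022 — total 3546
10–19: 6791 × 0.968 = 6574
20–29: 3650 × 0.976 = 3562
30–39: 3784 × 0.966 = 3655
40–49: 5567 × 0.951 = 5294
50+: 13808 × 0.961 + 13958 × 0.625 = 13269 + 8724 = 21993
End of period: [3546, 6574, 3562, 3655, 5294, 21993]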